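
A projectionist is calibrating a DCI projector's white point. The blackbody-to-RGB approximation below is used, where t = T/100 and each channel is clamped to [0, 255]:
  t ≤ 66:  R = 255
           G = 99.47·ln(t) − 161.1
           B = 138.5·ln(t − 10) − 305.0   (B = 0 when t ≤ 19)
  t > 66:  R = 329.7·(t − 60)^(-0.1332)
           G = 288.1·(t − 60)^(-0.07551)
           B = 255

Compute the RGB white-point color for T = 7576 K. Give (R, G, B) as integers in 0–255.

t = 7576/100 = 75.76; the t > 66 branch applies.
R = 329.7·(75.76 − 60)^(-0.1332) = 329.7·15.76^(-0.1332) = 329.7·0.69260 = 228.352.
G = 288.1·(75.76 − 60)^(-0.07551) = 288.1·15.76^(-0.07551) = 288.1·0.81203 = 233.946.
B = 255 by definition for t > 66.
Rounded: (228, 234, 255).

(228, 234, 255)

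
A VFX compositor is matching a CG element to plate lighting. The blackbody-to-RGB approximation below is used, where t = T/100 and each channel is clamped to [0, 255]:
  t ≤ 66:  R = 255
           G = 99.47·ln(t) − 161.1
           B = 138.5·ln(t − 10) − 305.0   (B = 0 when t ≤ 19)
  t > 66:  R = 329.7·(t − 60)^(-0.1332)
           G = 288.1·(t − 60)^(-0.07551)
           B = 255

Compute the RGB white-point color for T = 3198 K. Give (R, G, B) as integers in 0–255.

(255, 184, 123)

t = 3198/100 = 31.98; the t ≤ 66 branch applies.
R = 255 by definition for t ≤ 66.
G = 99.47·ln 31.98 − 161.1 = 99.47·3.4651 − 161.1 = 183.575.
B = 138.5·ln(31.98 − 10) − 305.0 = 138.5·ln 21.98 − 305.0 = 138.5·3.0901 − 305.0 = 122.983.
Rounded: (255, 184, 123).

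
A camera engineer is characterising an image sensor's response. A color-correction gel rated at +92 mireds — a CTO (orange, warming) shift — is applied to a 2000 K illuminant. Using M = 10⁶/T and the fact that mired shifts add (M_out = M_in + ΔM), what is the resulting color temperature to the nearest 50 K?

M_in = 10⁶/2000 = 500.00 mireds.
M_out = 500.00 + (+92) = 592.00 mireds.
T_out = 10⁶/592.00 = 1689.2 K → 1700 K.

1700 K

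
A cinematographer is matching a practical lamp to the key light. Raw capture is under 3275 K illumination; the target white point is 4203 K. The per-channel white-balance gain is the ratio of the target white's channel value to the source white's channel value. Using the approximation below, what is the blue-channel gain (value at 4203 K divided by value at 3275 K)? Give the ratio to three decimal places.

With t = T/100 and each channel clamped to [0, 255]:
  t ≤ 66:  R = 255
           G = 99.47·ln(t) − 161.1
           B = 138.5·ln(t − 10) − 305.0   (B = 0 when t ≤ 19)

At 3275 K (t = 32.75):
  B = 138.5·ln(32.75 − 10) − 305.0 = 138.5·ln 22.75 − 305.0 = 138.5·3.1246 − 305.0 = 127.752.
At 4203 K (t = 42.03):
  B = 138.5·ln(42.03 − 10) − 305.0 = 138.5·ln 32.03 − 305.0 = 138.5·3.4667 − 305.0 = 175.134.
Gain = 175.134 / 127.752 = 1.3709 → 1.371.

1.371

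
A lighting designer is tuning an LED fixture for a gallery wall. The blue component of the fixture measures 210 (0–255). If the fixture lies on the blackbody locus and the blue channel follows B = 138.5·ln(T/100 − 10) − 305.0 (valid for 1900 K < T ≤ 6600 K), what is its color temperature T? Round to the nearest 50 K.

ln(t − 10) = (210 + 305.0) / 138.5 = 3.7184.
t − 10 = e^3.7184 = 41.199, so t = 51.199.
T = 100·t = 5120 K → 5100 K to the nearest 50 K.

5100 K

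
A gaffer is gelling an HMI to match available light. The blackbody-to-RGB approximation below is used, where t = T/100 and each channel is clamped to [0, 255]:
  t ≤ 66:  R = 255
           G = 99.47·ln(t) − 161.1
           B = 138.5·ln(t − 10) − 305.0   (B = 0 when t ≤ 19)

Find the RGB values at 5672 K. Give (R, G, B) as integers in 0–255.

t = 5672/100 = 56.72; the t ≤ 66 branch applies.
R = 255 by definition for t ≤ 66.
G = 99.47·ln 56.72 − 161.1 = 99.47·4.0381 − 161.1 = 240.572.
B = 138.5·ln(56.72 − 10) − 305.0 = 138.5·ln 46.72 − 305.0 = 138.5·3.8442 − 305.0 = 227.418.
Rounded: (255, 241, 227).

(255, 241, 227)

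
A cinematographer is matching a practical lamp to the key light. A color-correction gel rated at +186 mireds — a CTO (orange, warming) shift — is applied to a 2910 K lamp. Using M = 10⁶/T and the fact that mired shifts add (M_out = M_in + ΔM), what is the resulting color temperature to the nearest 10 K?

M_in = 10⁶/2910 = 343.64 mireds.
M_out = 343.64 + (+186) = 529.64 mireds.
T_out = 10⁶/529.64 = 1888.1 K → 1890 K.

1890 K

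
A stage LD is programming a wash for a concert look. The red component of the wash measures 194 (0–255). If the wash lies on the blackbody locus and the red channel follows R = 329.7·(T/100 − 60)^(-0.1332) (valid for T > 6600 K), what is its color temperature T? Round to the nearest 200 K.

(t − 60)^(-0.1332) = 194/329.7 = 0.58841.
t − 60 = 0.58841^(1/-0.1332) = 0.58841^(-7.508) = 53.593, so t = 113.593.
T = 100·t = 11359 K → 11400 K to the nearest 200 K.

11400 K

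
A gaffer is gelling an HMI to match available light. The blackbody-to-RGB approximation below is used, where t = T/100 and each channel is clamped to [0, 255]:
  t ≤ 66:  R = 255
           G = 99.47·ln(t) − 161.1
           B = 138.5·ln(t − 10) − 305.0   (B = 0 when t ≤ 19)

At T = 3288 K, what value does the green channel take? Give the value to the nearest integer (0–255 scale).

t = 3288/100 = 32.88; the t ≤ 66 branch applies.
G = 99.47·ln 32.88 − 161.1 = 99.47·3.4929 − 161.1 = 186.335.
Rounded: 186.

186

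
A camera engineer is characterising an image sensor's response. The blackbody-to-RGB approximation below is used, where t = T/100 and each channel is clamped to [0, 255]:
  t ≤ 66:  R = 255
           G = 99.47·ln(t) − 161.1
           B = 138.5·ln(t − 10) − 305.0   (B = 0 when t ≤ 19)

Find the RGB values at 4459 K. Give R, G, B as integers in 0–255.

t = 4459/100 = 44.59; the t ≤ 66 branch applies.
R = 255 by definition for t ≤ 66.
G = 99.47·ln 44.59 − 161.1 = 99.47·3.7975 − 161.1 = 216.638.
B = 138.5·ln(44.59 − 10) − 305.0 = 138.5·ln 34.59 − 305.0 = 138.5·3.5436 − 305.0 = 185.784.
Rounded: (255, 217, 186).

R=255, G=217, B=186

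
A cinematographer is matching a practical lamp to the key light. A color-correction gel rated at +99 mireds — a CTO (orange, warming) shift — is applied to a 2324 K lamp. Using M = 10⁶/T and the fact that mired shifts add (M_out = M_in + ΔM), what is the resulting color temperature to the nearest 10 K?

1890 K

M_in = 10⁶/2324 = 430.29 mireds.
M_out = 430.29 + (+99) = 529.29 mireds.
T_out = 10⁶/529.29 = 1889.3 K → 1890 K.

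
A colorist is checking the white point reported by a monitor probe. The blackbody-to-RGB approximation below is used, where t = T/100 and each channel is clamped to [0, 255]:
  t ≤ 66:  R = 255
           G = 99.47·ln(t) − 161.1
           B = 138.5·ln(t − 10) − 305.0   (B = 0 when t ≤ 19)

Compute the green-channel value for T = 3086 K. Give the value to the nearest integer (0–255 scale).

t = 3086/100 = 30.86; the t ≤ 66 branch applies.
G = 99.47·ln 30.86 − 161.1 = 99.47·3.4295 − 161.1 = 180.028.
Rounded: 180.

180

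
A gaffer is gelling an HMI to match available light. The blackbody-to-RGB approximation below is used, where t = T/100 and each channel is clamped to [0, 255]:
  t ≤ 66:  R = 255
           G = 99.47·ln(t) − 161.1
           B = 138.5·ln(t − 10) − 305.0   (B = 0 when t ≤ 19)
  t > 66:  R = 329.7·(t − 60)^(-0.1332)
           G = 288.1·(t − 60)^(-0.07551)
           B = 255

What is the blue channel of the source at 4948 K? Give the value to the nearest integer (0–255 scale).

t = 4948/100 = 49.48; the t ≤ 66 branch applies.
B = 138.5·ln(49.48 − 10) − 305.0 = 138.5·ln 39.48 − 305.0 = 138.5·3.6758 − 305.0 = 204.097.
Rounded: 204.

204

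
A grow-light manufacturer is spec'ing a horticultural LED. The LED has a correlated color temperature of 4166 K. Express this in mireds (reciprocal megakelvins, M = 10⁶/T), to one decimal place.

240.0 mireds

M = 10⁶ / 4166 = 240.038 → 240.0 mireds.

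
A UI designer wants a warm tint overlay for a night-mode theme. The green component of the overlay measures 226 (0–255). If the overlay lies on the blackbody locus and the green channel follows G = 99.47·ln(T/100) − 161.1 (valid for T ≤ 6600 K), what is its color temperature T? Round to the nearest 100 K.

ln t = (226 + 161.1) / 99.47 = 3.8916.
t = e^3.8916 = 48.990.
T = 100·t = 4899 K → 4900 K to the nearest 100 K.

4900 K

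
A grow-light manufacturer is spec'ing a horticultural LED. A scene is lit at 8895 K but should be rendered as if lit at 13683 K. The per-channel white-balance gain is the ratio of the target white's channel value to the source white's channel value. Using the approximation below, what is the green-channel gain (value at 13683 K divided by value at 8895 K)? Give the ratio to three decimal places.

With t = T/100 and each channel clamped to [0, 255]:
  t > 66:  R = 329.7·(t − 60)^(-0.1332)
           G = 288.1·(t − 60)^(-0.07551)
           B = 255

0.929

At 8895 K (t = 88.95):
  G = 288.1·(88.95 − 60)^(-0.07551) = 288.1·28.95^(-0.07551) = 288.1·0.77559 = 223.447.
At 13683 K (t = 136.83):
  G = 288.1·(136.83 − 60)^(-0.07551) = 288.1·76.83^(-0.07551) = 288.1·0.72048 = 207.571.
Gain = 207.571 / 223.447 = 0.9290 → 0.929.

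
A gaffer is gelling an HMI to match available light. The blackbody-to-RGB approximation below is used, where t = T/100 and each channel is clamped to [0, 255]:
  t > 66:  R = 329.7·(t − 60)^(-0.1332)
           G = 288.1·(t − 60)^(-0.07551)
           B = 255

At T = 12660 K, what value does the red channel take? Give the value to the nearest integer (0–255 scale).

t = 12660/100 = 126.6; the t > 66 branch applies.
R = 329.7·(126.6 − 60)^(-0.1332) = 329.7·66.6^(-0.1332) = 329.7·0.57163 = 188.466.
Rounded: 188.

188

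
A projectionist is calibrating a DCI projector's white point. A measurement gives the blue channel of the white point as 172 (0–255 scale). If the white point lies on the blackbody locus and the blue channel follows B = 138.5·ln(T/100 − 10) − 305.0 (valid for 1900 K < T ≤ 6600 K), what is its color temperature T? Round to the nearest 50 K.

ln(t − 10) = (172 + 305.0) / 138.5 = 3.4440.
t − 10 = e^3.4440 = 31.313, so t = 41.313.
T = 100·t = 4131 K → 4150 K to the nearest 50 K.

4150 K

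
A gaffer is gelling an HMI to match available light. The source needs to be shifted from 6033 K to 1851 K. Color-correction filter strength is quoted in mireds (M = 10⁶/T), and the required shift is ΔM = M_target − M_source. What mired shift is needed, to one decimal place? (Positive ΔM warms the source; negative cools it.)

M_source = 10⁶/6033 = 165.755; M_target = 10⁶/1851 = 540.249.
ΔM = 540.249 − 165.755 = 374.494 → +374.5 mireds, a warming shift.

+374.5 mireds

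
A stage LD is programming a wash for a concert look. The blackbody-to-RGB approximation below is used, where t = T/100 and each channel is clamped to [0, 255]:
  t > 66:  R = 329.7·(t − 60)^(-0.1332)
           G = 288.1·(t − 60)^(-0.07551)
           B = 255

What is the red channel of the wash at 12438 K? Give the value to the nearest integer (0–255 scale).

t = 12438/100 = 124.38; the t > 66 branch applies.
R = 329.7·(124.38 − 60)^(-0.1332) = 329.7·64.38^(-0.1332) = 329.7·0.57421 = 189.319.
Rounded: 189.

189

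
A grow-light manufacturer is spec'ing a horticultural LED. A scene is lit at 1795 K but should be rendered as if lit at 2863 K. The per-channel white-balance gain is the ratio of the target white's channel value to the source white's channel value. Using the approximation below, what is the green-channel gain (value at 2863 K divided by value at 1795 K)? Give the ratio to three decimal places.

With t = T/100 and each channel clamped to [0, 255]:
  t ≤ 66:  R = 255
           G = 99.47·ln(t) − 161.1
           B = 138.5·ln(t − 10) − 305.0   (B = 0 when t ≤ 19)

1.368

At 1795 K (t = 17.95):
  G = 99.47·ln 17.95 − 161.1 = 99.47·2.8876 − 161.1 = 126.129.
At 2863 K (t = 28.63):
  G = 99.47·ln 28.63 − 161.1 = 99.47·3.3545 − 161.1 = 172.568.
Gain = 172.568 / 126.129 = 1.3682 → 1.368.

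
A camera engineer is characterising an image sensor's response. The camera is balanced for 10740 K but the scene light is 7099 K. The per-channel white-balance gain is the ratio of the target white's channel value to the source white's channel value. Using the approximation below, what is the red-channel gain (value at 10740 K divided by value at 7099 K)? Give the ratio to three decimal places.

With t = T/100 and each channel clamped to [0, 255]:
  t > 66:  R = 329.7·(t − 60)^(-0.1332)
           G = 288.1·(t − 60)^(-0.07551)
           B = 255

At 7099 K (t = 70.99):
  R = 329.7·(70.99 − 60)^(-0.1332) = 329.7·10.99^(-0.1332) = 329.7·0.72667 = 239.584.
At 10740 K (t = 107.4):
  R = 329.7·(107.4 − 60)^(-0.1332) = 329.7·47.4^(-0.1332) = 329.7·0.59812 = 197.199.
Gain = 197.199 / 239.584 = 0.8231 → 0.823.

0.823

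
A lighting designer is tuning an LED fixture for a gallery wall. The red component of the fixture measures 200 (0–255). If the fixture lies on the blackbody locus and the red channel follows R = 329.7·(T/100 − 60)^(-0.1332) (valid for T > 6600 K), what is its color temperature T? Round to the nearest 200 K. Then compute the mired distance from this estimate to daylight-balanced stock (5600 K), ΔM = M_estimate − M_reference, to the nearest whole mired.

(t − 60)^(-0.1332) = 200/329.7 = 0.60661.
t − 60 = 0.60661^(1/-0.1332) = 0.60661^(-7.508) = 42.638, so t = 102.638.
T = 100·t = 10264 K → 10200 K to the nearest 200 K.
M_estimate = 10⁶/10200 = 98.04; M_reference = 10⁶/5600 = 178.57.
ΔM = 98.04 − 178.57 = -80.53 → -81 mireds.

-81 mireds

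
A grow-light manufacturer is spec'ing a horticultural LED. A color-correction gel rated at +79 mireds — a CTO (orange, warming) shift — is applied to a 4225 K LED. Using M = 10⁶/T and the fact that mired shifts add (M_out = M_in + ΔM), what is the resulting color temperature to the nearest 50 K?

M_in = 10⁶/4225 = 236.69 mireds.
M_out = 236.69 + (+79) = 315.69 mireds.
T_out = 10⁶/315.69 = 3167.7 K → 3150 K.

3150 K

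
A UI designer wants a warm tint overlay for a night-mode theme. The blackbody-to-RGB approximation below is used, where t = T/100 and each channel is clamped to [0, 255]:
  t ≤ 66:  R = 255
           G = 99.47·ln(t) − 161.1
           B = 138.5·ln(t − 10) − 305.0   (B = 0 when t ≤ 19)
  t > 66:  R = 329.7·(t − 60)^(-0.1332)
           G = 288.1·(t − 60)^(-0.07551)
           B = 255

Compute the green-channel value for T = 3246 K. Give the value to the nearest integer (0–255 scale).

t = 3246/100 = 32.46; the t ≤ 66 branch applies.
G = 99.47·ln 32.46 − 161.1 = 99.47·3.4800 − 161.1 = 185.056.
Rounded: 185.

185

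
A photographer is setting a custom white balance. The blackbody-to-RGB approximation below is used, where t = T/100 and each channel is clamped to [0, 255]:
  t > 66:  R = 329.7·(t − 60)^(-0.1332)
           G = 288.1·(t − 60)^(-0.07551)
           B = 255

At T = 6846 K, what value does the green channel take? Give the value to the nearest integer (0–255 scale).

245

t = 6846/100 = 68.46; the t > 66 branch applies.
G = 288.1·(68.46 − 60)^(-0.07551) = 288.1·8.46^(-0.07551) = 288.1·0.85109 = 245.198.
Rounded: 245.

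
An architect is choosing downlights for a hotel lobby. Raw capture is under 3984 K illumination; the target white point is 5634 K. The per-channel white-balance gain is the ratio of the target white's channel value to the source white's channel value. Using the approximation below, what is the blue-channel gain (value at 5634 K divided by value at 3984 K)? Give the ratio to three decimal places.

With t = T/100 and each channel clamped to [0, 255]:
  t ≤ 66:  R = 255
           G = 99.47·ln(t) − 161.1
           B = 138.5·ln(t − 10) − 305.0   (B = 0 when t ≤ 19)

1.369

At 3984 K (t = 39.84):
  B = 138.5·ln(39.84 − 10) − 305.0 = 138.5·ln 29.84 − 305.0 = 138.5·3.3958 − 305.0 = 165.325.
At 5634 K (t = 56.34):
  B = 138.5·ln(56.34 − 10) − 305.0 = 138.5·ln 46.34 − 305.0 = 138.5·3.8360 − 305.0 = 226.287.
Gain = 226.287 / 165.325 = 1.3687 → 1.369.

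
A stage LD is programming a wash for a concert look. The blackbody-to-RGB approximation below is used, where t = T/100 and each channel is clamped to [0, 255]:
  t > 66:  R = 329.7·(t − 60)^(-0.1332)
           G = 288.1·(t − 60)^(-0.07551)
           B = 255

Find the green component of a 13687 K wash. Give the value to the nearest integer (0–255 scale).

t = 13687/100 = 136.87; the t > 66 branch applies.
G = 288.1·(136.87 − 60)^(-0.07551) = 288.1·76.87^(-0.07551) = 288.1·0.72045 = 207.563.
Rounded: 208.

208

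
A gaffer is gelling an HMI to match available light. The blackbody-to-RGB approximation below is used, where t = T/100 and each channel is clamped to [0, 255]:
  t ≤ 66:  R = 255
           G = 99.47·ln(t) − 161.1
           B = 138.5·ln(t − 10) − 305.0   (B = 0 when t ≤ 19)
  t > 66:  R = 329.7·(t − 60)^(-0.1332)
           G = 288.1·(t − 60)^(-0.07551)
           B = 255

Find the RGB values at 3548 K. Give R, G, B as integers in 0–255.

R=255, G=194, B=143

t = 3548/100 = 35.48; the t ≤ 66 branch applies.
R = 255 by definition for t ≤ 66.
G = 99.47·ln 35.48 − 161.1 = 99.47·3.5690 − 161.1 = 193.905.
B = 138.5·ln(35.48 − 10) − 305.0 = 138.5·ln 25.48 − 305.0 = 138.5·3.2379 − 305.0 = 143.448.
Rounded: (255, 194, 143).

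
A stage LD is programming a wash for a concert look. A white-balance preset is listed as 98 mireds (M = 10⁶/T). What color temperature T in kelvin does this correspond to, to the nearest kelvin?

10204 K

T = 10⁶ / 98 = 10204.08 K → 10204 K.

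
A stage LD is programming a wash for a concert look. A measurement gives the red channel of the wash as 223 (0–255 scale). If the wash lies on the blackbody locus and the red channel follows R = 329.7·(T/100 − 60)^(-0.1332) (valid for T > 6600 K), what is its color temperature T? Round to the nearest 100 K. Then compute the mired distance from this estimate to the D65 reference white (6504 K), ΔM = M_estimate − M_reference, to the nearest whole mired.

(t − 60)^(-0.1332) = 223/329.7 = 0.67637.
t − 60 = 0.67637^(1/-0.1332) = 0.67637^(-7.508) = 18.831, so t = 78.831.
T = 100·t = 7883 K → 7900 K to the nearest 100 K.
M_estimate = 10⁶/7900 = 126.58; M_reference = 10⁶/6504 = 153.75.
ΔM = 126.58 − 153.75 = -27.17 → -27 mireds.

-27 mireds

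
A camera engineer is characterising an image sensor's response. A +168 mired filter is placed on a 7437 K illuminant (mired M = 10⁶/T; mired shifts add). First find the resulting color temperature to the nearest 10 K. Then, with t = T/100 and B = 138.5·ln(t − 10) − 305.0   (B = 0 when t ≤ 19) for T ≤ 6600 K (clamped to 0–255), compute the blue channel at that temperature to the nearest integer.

M_in = 10⁶/7437 = 134.46; M_out = 134.46 + (+168) = 302.46.
T_out = 10⁶/302.46 = 3306.2 K → 3310 K; t = 33.1.
B = 138.5·ln(33.1 − 10) − 305.0 = 138.5·ln 23.1 − 305.0 = 138.5·3.1398 − 305.0 = 129.867.
Rounded: 130.

130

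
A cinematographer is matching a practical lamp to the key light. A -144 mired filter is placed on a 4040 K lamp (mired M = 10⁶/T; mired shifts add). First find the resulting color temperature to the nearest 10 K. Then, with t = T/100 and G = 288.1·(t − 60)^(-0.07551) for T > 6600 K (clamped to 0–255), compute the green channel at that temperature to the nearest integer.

220

M_in = 10⁶/4040 = 247.52; M_out = 247.52 + (-144) = 103.52.
T_out = 10⁶/103.52 = 9659.5 K → 9660 K; t = 96.6.
G = 288.1·(96.6 − 60)^(-0.07551) = 288.1·36.6^(-0.07551) = 288.1·0.76198 = 219.525.
Rounded: 220.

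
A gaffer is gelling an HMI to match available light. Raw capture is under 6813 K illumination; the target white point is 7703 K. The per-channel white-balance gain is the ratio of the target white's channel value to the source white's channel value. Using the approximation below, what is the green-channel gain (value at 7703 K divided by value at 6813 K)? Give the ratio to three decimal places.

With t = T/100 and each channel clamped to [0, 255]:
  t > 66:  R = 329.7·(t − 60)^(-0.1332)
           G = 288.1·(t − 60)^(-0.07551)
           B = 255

At 6813 K (t = 68.13):
  G = 288.1·(68.13 − 60)^(-0.07551) = 288.1·8.13^(-0.07551) = 288.1·0.85365 = 245.936.
At 7703 K (t = 77.03):
  G = 288.1·(77.03 − 60)^(-0.07551) = 288.1·17.03^(-0.07551) = 288.1·0.80729 = 232.581.
Gain = 232.581 / 245.936 = 0.9457 → 0.946.

0.946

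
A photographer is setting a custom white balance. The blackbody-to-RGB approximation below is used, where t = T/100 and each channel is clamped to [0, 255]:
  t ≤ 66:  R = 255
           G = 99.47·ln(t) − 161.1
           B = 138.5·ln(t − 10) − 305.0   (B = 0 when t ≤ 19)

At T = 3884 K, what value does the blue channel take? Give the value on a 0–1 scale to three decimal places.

t = 3884/100 = 38.84; the t ≤ 66 branch applies.
B = 138.5·ln(38.84 − 10) − 305.0 = 138.5·ln 28.84 − 305.0 = 138.5·3.3618 − 305.0 = 160.604.
On a 0–1 scale: 160.604/255 = 0.6298 → 0.630.

0.630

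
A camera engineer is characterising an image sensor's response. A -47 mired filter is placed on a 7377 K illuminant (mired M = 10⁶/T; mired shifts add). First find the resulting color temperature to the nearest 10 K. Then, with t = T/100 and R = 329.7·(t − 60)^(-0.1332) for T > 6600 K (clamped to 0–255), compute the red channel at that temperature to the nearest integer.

194

M_in = 10⁶/7377 = 135.56; M_out = 135.56 + (-47) = 88.56.
T_out = 10⁶/88.56 = 11292.2 K → 11290 K; t = 112.9.
R = 329.7·(112.9 − 60)^(-0.1332) = 329.7·52.9^(-0.1332) = 329.7·0.58943 = 194.337.
Rounded: 194.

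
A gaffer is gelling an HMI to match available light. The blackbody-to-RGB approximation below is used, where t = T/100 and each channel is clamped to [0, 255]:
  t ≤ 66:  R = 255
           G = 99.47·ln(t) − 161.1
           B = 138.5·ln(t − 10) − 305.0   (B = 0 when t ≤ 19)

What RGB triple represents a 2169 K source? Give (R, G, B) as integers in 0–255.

t = 2169/100 = 21.69; the t ≤ 66 branch applies.
R = 255 by definition for t ≤ 66.
G = 99.47·ln 21.69 − 161.1 = 99.47·3.0769 − 161.1 = 144.954.
B = 138.5·ln(21.69 − 10) − 305.0 = 138.5·ln 11.69 − 305.0 = 138.5·2.4587 − 305.0 = 35.535.
Rounded: (255, 145, 36).

(255, 145, 36)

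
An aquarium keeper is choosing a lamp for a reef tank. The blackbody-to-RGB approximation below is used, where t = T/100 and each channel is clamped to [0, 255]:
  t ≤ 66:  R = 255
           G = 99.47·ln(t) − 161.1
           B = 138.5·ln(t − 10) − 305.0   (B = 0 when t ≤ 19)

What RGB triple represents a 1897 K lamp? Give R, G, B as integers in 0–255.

t = 1897/100 = 18.97; the t ≤ 66 branch applies.
R = 255 by definition for t ≤ 66.
G = 99.47·ln 18.97 − 161.1 = 99.47·2.9429 − 161.1 = 131.626.
t = 18.97 ≤ 19, so B = 0.
Rounded: (255, 132, 0).

R=255, G=132, B=0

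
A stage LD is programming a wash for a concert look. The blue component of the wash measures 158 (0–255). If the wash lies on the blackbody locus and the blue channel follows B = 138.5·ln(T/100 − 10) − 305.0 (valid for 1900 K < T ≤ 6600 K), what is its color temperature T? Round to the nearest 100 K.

3800 K

ln(t − 10) = (158 + 305.0) / 138.5 = 3.3430.
t − 10 = e^3.3430 = 28.303, so t = 38.303.
T = 100·t = 3830 K → 3800 K to the nearest 100 K.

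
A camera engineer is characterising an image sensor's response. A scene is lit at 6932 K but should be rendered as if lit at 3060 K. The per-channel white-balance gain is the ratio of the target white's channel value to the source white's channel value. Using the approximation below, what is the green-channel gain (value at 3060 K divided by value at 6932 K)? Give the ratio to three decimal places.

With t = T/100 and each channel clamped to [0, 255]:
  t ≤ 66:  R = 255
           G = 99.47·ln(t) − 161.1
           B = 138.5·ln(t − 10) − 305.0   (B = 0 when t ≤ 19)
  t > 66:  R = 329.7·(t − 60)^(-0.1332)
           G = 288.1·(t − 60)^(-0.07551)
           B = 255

At 6932 K (t = 69.32):
  G = 288.1·(69.32 − 60)^(-0.07551) = 288.1·9.32^(-0.07551) = 288.1·0.84489 = 243.412.
At 3060 K (t = 30.6):
  G = 99.47·ln 30.6 − 161.1 = 99.47·3.4210 − 161.1 = 179.187.
Gain = 179.187 / 243.412 = 0.7361 → 0.736.

0.736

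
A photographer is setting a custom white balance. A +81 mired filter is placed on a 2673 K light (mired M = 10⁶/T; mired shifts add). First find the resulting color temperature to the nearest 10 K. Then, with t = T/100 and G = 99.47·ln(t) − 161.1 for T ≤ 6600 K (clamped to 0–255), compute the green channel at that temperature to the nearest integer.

M_in = 10⁶/2673 = 374.11; M_out = 374.11 + (+81) = 455.11.
T_out = 10⁶/455.11 = 2197.3 K → 2200 K; t = 22.
G = 99.47·ln 22 − 161.1 = 99.47·3.0910 − 161.1 = 146.366.
Rounded: 146.

146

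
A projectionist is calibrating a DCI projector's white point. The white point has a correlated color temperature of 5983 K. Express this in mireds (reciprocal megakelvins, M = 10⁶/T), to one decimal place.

167.1 mireds

M = 10⁶ / 5983 = 167.140 → 167.1 mireds.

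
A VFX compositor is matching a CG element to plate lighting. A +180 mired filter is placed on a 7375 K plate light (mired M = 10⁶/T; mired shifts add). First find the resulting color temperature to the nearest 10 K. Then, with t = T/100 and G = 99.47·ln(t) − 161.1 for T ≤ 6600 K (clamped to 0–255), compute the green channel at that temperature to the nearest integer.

183

M_in = 10⁶/7375 = 135.59; M_out = 135.59 + (+180) = 315.59.
T_out = 10⁶/315.59 = 3168.6 K → 3170 K; t = 31.7.
G = 99.47·ln 31.7 − 161.1 = 99.47·3.4563 − 161.1 = 182.700.
Rounded: 183.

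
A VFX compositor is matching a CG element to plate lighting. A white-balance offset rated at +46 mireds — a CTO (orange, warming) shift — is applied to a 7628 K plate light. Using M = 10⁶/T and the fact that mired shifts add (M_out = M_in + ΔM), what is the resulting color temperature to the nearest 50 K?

M_in = 10⁶/7628 = 131.10 mireds.
M_out = 131.10 + (+46) = 177.10 mireds.
T_out = 10⁶/177.10 = 5646.7 K → 5650 K.

5650 K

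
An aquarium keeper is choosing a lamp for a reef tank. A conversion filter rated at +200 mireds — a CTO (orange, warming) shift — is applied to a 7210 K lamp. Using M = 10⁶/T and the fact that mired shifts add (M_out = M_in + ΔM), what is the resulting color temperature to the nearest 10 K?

M_in = 10⁶/7210 = 138.70 mireds.
M_out = 138.70 + (+200) = 338.70 mireds.
T_out = 10⁶/338.70 = 2952.5 K → 2950 K.

2950 K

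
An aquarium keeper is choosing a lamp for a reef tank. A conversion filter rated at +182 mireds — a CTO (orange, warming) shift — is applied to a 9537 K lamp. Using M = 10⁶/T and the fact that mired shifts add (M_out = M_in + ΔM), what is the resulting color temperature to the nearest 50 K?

M_in = 10⁶/9537 = 104.85 mireds.
M_out = 104.85 + (+182) = 286.85 mireds.
T_out = 10⁶/286.85 = 3486.1 K → 3500 K.

3500 K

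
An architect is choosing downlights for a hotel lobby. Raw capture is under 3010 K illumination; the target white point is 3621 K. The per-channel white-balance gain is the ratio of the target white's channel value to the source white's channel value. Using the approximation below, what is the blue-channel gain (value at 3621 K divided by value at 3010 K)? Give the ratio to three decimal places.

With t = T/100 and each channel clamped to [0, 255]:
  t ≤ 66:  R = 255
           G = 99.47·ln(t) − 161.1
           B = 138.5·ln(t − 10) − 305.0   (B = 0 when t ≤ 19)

At 3010 K (t = 30.1):
  B = 138.5·ln(30.1 − 10) − 305.0 = 138.5·ln 20.1 − 305.0 = 138.5·3.0007 − 305.0 = 110.600.
At 3621 K (t = 36.21):
  B = 138.5·ln(36.21 − 10) − 305.0 = 138.5·ln 26.21 − 305.0 = 138.5·3.2661 − 305.0 = 147.361.
Gain = 147.361 / 110.600 = 1.3324 → 1.332.

1.332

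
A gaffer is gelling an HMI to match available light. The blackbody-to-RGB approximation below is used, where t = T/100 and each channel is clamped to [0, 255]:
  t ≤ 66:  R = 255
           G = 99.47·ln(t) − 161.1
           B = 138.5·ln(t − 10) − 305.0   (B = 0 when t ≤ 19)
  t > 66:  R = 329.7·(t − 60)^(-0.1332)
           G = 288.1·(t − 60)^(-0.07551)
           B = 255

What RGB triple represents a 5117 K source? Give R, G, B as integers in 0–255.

t = 5117/100 = 51.17; the t ≤ 66 branch applies.
R = 255 by definition for t ≤ 66.
G = 99.47·ln 51.17 − 161.1 = 99.47·3.9352 − 161.1 = 230.330.
B = 138.5·ln(51.17 − 10) − 305.0 = 138.5·ln 41.17 − 305.0 = 138.5·3.7177 − 305.0 = 209.903.
Rounded: (255, 230, 210).

R=255, G=230, B=210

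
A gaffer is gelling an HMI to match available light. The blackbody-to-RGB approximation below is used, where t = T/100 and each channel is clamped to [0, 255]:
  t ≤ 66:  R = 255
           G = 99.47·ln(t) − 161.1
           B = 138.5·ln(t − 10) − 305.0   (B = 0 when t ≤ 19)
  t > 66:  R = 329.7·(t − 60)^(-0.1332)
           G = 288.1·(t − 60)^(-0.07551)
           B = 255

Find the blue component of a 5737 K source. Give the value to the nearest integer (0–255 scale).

229

t = 5737/100 = 57.37; the t ≤ 66 branch applies.
B = 138.5·ln(57.37 − 10) − 305.0 = 138.5·ln 47.37 − 305.0 = 138.5·3.8580 − 305.0 = 229.331.
Rounded: 229.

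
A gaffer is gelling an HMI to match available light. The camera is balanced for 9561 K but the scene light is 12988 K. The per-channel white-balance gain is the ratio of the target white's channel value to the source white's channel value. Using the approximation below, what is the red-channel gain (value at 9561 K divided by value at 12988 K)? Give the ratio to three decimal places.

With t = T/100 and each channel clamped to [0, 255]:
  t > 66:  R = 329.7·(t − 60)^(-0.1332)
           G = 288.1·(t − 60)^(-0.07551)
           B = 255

At 12988 K (t = 129.88):
  R = 329.7·(129.88 − 60)^(-0.1332) = 329.7·69.88^(-0.1332) = 329.7·0.56798 = 187.263.
At 9561 K (t = 95.61):
  R = 329.7·(95.61 − 60)^(-0.1332) = 329.7·35.61^(-0.1332) = 329.7·0.62134 = 204.856.
Gain = 204.856 / 187.263 = 1.0940 → 1.094.

1.094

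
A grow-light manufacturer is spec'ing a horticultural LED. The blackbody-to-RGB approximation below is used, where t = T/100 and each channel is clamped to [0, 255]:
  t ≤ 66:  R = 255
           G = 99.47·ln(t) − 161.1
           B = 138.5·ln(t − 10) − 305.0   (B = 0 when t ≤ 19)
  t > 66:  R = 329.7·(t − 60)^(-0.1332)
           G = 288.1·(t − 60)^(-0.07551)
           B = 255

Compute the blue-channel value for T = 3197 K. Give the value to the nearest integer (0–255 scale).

123

t = 3197/100 = 31.97; the t ≤ 66 branch applies.
B = 138.5·ln(31.97 − 10) − 305.0 = 138.5·ln 21.97 − 305.0 = 138.5·3.0897 − 305.0 = 122.920.
Rounded: 123.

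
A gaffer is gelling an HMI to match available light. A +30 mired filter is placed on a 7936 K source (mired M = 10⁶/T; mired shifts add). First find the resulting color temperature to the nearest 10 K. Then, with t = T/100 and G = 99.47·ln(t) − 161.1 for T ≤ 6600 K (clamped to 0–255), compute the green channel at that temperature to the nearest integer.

M_in = 10⁶/7936 = 126.01; M_out = 126.01 + (+30) = 156.01.
T_out = 10⁶/156.01 = 6409.9 K → 6410 K; t = 64.1.
G = 99.47·ln 64.1 − 161.1 = 99.47·4.1604 − 161.1 = 252.739.
Rounded: 253.

253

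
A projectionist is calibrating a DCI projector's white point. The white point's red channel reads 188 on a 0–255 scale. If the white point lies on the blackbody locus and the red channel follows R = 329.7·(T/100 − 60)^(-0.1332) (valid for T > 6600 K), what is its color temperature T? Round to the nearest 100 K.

(t − 60)^(-0.1332) = 188/329.7 = 0.57022.
t − 60 = 0.57022^(1/-0.1332) = 0.57022^(-7.508) = 67.848, so t = 127.848.
T = 100·t = 12785 K → 12800 K to the nearest 100 K.

12800 K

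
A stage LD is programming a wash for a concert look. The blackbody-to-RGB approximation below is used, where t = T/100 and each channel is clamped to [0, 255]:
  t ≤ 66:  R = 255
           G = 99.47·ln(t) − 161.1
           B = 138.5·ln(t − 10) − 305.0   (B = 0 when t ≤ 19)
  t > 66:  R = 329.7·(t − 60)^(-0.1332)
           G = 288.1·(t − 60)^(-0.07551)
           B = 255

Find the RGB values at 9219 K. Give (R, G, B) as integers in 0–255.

(208, 222, 255)

t = 9219/100 = 92.19; the t > 66 branch applies.
R = 329.7·(92.19 − 60)^(-0.1332) = 329.7·32.19^(-0.1332) = 329.7·0.62975 = 207.630.
G = 288.1·(92.19 − 60)^(-0.07551) = 288.1·32.19^(-0.07551) = 288.1·0.76940 = 221.664.
B = 255 by definition for t > 66.
Rounded: (208, 222, 255).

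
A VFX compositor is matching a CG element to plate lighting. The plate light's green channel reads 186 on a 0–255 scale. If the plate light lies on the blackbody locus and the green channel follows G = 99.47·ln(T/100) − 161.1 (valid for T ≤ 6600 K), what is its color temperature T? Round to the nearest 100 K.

3300 K

ln t = (186 + 161.1) / 99.47 = 3.4895.
t = e^3.4895 = 32.769.
T = 100·t = 3277 K → 3300 K to the nearest 100 K.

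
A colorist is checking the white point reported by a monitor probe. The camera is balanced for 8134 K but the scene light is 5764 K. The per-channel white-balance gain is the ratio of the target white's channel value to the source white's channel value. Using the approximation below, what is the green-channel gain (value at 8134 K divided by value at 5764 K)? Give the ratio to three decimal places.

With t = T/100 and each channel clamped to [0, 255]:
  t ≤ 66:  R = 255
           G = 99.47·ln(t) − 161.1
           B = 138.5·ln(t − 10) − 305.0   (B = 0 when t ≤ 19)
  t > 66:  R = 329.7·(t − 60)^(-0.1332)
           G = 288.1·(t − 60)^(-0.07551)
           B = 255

0.944

At 5764 K (t = 57.64):
  G = 99.47·ln 57.64 − 161.1 = 99.47·4.0542 − 161.1 = 242.173.
At 8134 K (t = 81.34):
  G = 288.1·(81.34 − 60)^(-0.07551) = 288.1·21.34^(-0.07551) = 288.1·0.79366 = 228.652.
Gain = 228.652 / 242.173 = 0.9442 → 0.944.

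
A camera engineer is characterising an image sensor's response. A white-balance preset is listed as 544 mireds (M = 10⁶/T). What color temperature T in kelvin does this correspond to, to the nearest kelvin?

T = 10⁶ / 544 = 1838.24 K → 1838 K.

1838 K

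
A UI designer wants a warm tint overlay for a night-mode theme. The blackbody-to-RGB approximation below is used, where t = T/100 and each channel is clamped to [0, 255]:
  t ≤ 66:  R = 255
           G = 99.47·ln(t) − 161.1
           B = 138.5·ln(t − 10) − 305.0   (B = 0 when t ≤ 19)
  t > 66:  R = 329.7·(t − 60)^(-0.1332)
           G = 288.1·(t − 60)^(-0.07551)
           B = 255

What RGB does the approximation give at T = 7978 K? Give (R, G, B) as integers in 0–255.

(222, 230, 255)

t = 7978/100 = 79.78; the t > 66 branch applies.
R = 329.7·(79.78 − 60)^(-0.1332) = 329.7·19.78^(-0.1332) = 329.7·0.67196 = 221.545.
G = 288.1·(79.78 − 60)^(-0.07551) = 288.1·19.78^(-0.07551) = 288.1·0.79822 = 229.967.
B = 255 by definition for t > 66.
Rounded: (222, 230, 255).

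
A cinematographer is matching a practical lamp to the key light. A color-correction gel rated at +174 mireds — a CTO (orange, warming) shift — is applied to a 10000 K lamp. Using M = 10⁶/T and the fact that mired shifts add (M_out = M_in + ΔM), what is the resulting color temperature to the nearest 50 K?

3650 K

M_in = 10⁶/10000 = 100.00 mireds.
M_out = 100.00 + (+174) = 274.00 mireds.
T_out = 10⁶/274.00 = 3649.6 K → 3650 K.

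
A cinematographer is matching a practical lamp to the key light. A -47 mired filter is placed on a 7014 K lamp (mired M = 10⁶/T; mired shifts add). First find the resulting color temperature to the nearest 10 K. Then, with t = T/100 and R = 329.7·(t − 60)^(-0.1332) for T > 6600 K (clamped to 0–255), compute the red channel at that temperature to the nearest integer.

M_in = 10⁶/7014 = 142.57; M_out = 142.57 + (-47) = 95.57.
T_out = 10⁶/95.57 = 10463.3 K → 10460 K; t = 104.6.
R = 329.7·(104.6 − 60)^(-0.1332) = 329.7·44.6^(-0.1332) = 329.7·0.60299 = 198.805.
Rounded: 199.

199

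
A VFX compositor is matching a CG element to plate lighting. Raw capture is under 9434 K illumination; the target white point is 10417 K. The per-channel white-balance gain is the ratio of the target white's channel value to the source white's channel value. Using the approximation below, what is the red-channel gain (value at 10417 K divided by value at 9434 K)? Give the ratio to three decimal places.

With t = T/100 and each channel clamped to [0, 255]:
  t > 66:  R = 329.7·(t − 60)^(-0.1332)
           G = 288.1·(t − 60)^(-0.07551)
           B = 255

0.967

At 9434 K (t = 94.34):
  R = 329.7·(94.34 − 60)^(-0.1332) = 329.7·34.34^(-0.1332) = 329.7·0.62435 = 205.850.
At 10417 K (t = 104.17):
  R = 329.7·(104.17 − 60)^(-0.1332) = 329.7·44.17^(-0.1332) = 329.7·0.60377 = 199.062.
Gain = 199.062 / 205.850 = 0.9670 → 0.967.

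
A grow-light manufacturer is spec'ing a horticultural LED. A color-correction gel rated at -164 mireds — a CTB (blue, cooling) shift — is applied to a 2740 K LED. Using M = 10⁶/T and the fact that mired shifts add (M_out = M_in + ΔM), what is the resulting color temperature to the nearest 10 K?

M_in = 10⁶/2740 = 364.96 mireds.
M_out = 364.96 + (-164) = 200.96 mireds.
T_out = 10⁶/200.96 = 4976.0 K → 4980 K.

4980 K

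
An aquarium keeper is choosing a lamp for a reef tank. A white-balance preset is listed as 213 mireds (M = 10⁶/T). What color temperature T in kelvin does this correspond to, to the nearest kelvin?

4695 K

T = 10⁶ / 213 = 4694.84 K → 4695 K.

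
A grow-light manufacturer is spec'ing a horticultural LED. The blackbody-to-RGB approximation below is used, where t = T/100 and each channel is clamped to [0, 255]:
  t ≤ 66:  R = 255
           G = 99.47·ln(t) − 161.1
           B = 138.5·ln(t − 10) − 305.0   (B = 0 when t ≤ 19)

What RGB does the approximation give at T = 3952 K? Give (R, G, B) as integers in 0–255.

(255, 205, 164)

t = 3952/100 = 39.52; the t ≤ 66 branch applies.
R = 255 by definition for t ≤ 66.
G = 99.47·ln 39.52 − 161.1 = 99.47·3.6768 − 161.1 = 204.632.
B = 138.5·ln(39.52 − 10) − 305.0 = 138.5·ln 29.52 − 305.0 = 138.5·3.3851 − 305.0 = 163.832.
Rounded: (255, 205, 164).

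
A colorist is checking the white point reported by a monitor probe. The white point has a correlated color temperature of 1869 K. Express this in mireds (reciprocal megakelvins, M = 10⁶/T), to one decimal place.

M = 10⁶ / 1869 = 535.045 → 535.0 mireds.

535.0 mireds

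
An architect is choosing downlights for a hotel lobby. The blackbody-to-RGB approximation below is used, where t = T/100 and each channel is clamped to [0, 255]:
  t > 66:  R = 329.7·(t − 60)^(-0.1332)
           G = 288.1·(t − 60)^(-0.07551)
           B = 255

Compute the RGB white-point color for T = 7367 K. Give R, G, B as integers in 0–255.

R=233, G=236, B=255

t = 7367/100 = 73.67; the t > 66 branch applies.
R = 329.7·(73.67 − 60)^(-0.1332) = 329.7·13.67^(-0.1332) = 329.7·0.70586 = 232.720.
G = 288.1·(73.67 − 60)^(-0.07551) = 288.1·13.67^(-0.07551) = 288.1·0.82080 = 236.473.
B = 255 by definition for t > 66.
Rounded: (233, 236, 255).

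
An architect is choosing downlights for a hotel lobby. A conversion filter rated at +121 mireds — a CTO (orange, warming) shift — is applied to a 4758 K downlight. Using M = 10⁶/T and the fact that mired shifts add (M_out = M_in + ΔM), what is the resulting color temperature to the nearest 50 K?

M_in = 10⁶/4758 = 210.17 mireds.
M_out = 210.17 + (+121) = 331.17 mireds.
T_out = 10⁶/331.17 = 3019.6 K → 3000 K.

3000 K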